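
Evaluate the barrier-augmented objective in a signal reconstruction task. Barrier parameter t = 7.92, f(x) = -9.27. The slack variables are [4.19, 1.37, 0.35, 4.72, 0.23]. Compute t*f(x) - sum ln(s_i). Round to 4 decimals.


Step 1: Compute log-barrier.
ln values: [1.4327, 0.3148, -1.0498, 1.5518, -1.4697]
phi = -(1.4327 + 0.3148 - 1.0498 + 1.5518 - 1.4697) = -0.7798
Step 2: Compute augmented objective.
t*f(x) = 7.92*-9.27 = -73.4184
Total = -73.4184 - 0.7798 = -74.1982


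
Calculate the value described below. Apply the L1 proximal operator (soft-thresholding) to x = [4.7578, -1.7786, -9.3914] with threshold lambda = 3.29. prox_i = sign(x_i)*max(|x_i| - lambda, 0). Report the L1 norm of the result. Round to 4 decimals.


Soft-thresholding with lambda = 3.29:
prox(4.7578) = sign(4.7578)*max(|4.7578| - 3.29, 0) = 1.4678
prox(-1.7786) = sign(-1.7786)*max(|-1.7786| - 3.29, 0) = 0.0
prox(-9.3914) = sign(-9.3914)*max(|-9.3914| - 3.29, 0) = -6.1014
prox(x) = [1.4678, 0.0, -6.1014]
||prox(x)||_1 = 1.4678 + 0.0 + 6.1014 = 7.5692


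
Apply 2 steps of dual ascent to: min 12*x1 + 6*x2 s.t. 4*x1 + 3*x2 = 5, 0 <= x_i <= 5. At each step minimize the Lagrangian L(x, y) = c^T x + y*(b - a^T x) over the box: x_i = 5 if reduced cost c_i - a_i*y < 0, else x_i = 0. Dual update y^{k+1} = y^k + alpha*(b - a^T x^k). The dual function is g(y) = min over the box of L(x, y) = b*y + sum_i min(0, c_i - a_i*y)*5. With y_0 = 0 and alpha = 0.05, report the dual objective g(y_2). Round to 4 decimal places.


Dual ascent for LP: min 12*x1 + 6*x2, 4*x1 + 3*x2 = 5, 0 <= x_i <= 5
Step 1: y^k = 0.0, reduced costs: (12.0, 6.0)
  x^k = (0.0, 0.0), subgradient = b - a^T x = 5.0
  y^{k+1} = 0.0 + 0.05*5.0 = 0.25
Step 2: y^k = 0.25, reduced costs: (11.0, 5.25)
  x^k = (0.0, 0.0), subgradient = b - a^T x = 5.0
  y^{k+1} = 0.25 + 0.05*5.0 = 0.5
Dual objective at y_2 = 0.5: reduced costs (10.0, 4.5), box minimizer x = (0.0, 0.0)
g(y_2) = b*y + (c1 - a1*y)*x1 + (c2 - a2*y)*x2 = 5*0.5 + 10.0*0.0 + 4.5*0.0 = 2.5 + 0.0 + 0.0 = 2.5


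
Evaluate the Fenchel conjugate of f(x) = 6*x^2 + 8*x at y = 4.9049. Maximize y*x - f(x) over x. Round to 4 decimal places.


f*(y) = sup_x {y*x - a*x^2 - b*x} = sup_x {(y-b)*x - a*x^2}
FOC: (y - b) - 2a*x = 0 => x* = (y - b)/(2a)
x* = (4.9049 - 8)/(2*6) = -0.2579
f*(4.9049) = (y-b)^2/(4a) = (4.9049 - 8)^2/(4*6)
= 9.5796/24 = 0.3992


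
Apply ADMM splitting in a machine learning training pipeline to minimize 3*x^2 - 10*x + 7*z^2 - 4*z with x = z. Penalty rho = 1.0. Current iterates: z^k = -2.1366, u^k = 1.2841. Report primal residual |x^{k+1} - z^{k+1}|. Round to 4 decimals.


ADMM iteration with rho = 1.0, z^k = -2.1366, u^k = 1.2841
Step 1: x-update.
Minimize 3*x^2 - 10*x + (1.0/2)*(x + 2.1366 + 1.2841)^2
FOC: (2*3 + 1.0)*x = 10 + 1.0*(-2.1366 - 1.2841)
x^{k+1} = 0.9399
Step 2: z-update.
Minimize 7*z^2 - 4*z + (1.0/2)*(0.9399 - z + 1.2841)^2
FOC: (2*7 + 1.0)*z = 4 + 1.0*(0.9399 + 1.2841)
z^{k+1} = 0.4149
Step 3: u-update.
u^{k+1} = 1.2841 + 0.9399 - 0.4149 = 1.8091
Step 4: Primal residual = |0.9399 - 0.4149| = 0.525


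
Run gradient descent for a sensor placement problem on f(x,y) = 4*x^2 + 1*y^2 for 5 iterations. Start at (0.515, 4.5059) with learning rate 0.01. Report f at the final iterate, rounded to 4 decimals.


Gradient descent on f(x,y) = 4*x^2 + 1*y^2.
Starting point: (0.515, 4.5059), alpha = 0.01
Step 1: grad_x = 2*4*0.515 = 4.12, grad_y = 2*1*4.5059 = 9.0118
  x_1 = 0.515 - 0.01*4.12 = 0.4738
  y_1 = 4.5059 - 0.01*9.0118 = 4.4158
Step 2: grad_x = 2*4*0.4738 = 3.7904, grad_y = 2*1*4.4158 = 8.8316
  x_2 = 0.4738 - 0.01*3.7904 = 0.4359
  y_2 = 4.4158 - 0.01*8.8316 = 4.3275
Step 3: grad_x = 2*4*0.4359 = 3.4872, grad_y = 2*1*4.3275 = 8.6549
  x_3 = 0.4359 - 0.01*3.4872 = 0.401
  y_3 = 4.3275 - 0.01*8.6549 = 4.2409
Step 4: grad_x = 2*4*0.401 = 3.2082, grad_y = 2*1*4.2409 = 8.4818
  x_4 = 0.401 - 0.01*3.2082 = 0.3689
  y_4 = 4.2409 - 0.01*8.4818 = 4.1561
Step 5: grad_x = 2*4*0.3689 = 2.9515, grad_y = 2*1*4.1561 = 8.3122
  x_5 = 0.3689 - 0.01*2.9515 = 0.3394
  y_5 = 4.1561 - 0.01*8.3122 = 4.073
f(0.3394, 4.073) = 4*0.3394^2 + 1*4.073^2 = 17.05


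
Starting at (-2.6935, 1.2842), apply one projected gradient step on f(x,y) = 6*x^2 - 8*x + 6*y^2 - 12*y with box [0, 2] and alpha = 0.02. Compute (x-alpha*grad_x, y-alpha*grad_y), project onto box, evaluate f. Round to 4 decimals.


Step 1: Compute gradient at (-2.6935, 1.2842).
grad_x = 2*6*-2.6935 - 8 = -40.322
grad_y = 2*6*1.2842 - 12 = 3.4104
Step 2: Gradient step.
x_raw = -2.6935 - 0.02*-40.322 = -1.8871
y_raw = 1.2842 - 0.02*3.4104 = 1.216
Step 3: Project onto [0, 2].
x_proj = clip(-1.8871) = 0.0
y_proj = clip(1.216) = 1.216
Step 4: Evaluate f.
f(0.0, 1.216) = -5.7201


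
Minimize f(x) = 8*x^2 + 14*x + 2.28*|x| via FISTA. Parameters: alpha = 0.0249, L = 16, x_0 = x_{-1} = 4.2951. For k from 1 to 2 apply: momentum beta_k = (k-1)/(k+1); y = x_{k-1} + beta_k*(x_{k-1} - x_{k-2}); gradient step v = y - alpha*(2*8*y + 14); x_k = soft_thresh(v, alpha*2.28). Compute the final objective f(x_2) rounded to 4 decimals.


FISTA on f(x) = 8*x^2 + 14*x + 2.28*|x|
L = 16, alpha = 0.0249
Iteration 1: beta = 0.0, y = 4.2951 + 0.0*(4.2951 - 4.2951) = 4.2951
  grad(y) = 82.7216, v = y - alpha*grad = 2.2353
  prox(v) = soft_thresh(2.2353, 0.0568) = 2.1786
Iteration 2: beta = 0.3333, y = 2.1786 + 0.3333*(2.1786 - 4.2951) = 1.473
  grad(y) = 37.5688, v = y - alpha*grad = 0.5376
  prox(v) = soft_thresh(0.5376, 0.0568) = 0.4808
f(x_2) = 8*0.4808^2 + 14*0.4808 + 2.28*|0.4808| = 9.6771


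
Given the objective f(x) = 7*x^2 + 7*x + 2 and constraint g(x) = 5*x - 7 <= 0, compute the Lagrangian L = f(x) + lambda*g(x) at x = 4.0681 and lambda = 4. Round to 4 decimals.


Step 1: Evaluate f(x).
f(4.0681) = 7*4.0681^2 + 7*4.0681 + 2 = 146.3228
Step 2: Evaluate g(x).
g(4.0681) = 5*4.0681 - 7 = 13.3405
Step 3: Compute Lagrangian.
L = 146.3228 + 4*13.3405 = 199.6848


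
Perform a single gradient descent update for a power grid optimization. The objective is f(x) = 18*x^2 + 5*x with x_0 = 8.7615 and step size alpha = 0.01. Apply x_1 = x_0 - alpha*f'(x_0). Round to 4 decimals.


We compute the gradient at x_0 and apply the update.
f'(x) = 36*x + 5
f'(8.7615) = 36*8.7615 + 5 = 320.414
x_1 = 8.7615 - 0.01*320.414 = 5.5574


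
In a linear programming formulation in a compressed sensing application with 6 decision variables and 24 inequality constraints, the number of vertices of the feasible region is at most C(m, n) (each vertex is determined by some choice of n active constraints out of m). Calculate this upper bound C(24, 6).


Each vertex corresponds to some choice of n active constraints out of m, so the number of vertices is at most C(m, n) = m! / (n!(m-n)!).
m = 24, n = 6
Numerator: 24 * 23 * 22 * 21 * 20 * 19
Denominator: 6! = 720
C(24, 6) = 134596


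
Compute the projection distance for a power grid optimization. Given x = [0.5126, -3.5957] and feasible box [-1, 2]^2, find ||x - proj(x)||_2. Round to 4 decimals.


Project each component onto [-1, 2].
clip(0.5126) = 0.5126, clip(-3.5957) = -1.0
Projection = [0.5126, -1.0]
Squared diffs: [0.0, 6.7377]
Distance = sqrt(6.7377) = 2.5957


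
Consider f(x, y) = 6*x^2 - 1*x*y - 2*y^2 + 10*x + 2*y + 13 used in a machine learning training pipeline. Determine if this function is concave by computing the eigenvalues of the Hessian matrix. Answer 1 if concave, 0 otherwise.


The Hessian of f(x,y) = 6*x^2 - 1*x*y - 2*y^2 + 10*x + 2*y + 13 is:
H = [[12, -1], [-1, -4]]
Trace = 12 - 4 = 8
Determinant = 12*-4 - (-1)^2 = -49
Discriminant = (8)^2 - 4*-49 = 260.0
Eigenvalues: lambda_1 = -4.0623, lambda_2 = 12.0623
The function is not concave.

0


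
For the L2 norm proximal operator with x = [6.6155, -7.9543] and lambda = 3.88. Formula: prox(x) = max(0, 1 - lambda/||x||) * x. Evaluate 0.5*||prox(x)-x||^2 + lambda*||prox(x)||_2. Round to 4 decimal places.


Step 1: Compute ||x||.
||x|| = 10.3458
Step 2: Compute scaling factor.
scale = max(0, 1 - 3.88/10.3458) = 0.625
Step 3: prox(x) = [4.1345, -4.9712]
||prox(x)|| = 6.4658
Step 4: Proximal objective.
0.5*||prox-x||^2 = 7.5272
lambda*||prox|| = 25.0873
Total = 32.6145


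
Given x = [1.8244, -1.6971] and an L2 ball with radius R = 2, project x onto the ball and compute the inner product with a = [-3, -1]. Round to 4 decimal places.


Step 1: Compute ||x|| (intermediates to 6 decimals).
||x|| = sqrt(1.8244^2 + (-1.6971)^2) = 2.491703
Step 2: Project.
Since ||x|| > R, scale = R/||x|| = 2/2.491703 = 0.802664, proj(x) = scale * x
proj(x) = [1.46438, -1.362201]
Step 3: Dot product.
a^T * proj(x) = -3*1.46438 - 1*(-1.362201) = -3.0309


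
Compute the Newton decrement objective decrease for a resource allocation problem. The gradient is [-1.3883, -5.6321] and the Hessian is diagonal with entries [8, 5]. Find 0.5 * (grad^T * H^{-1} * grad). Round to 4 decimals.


Step 1: H is diagonal, so H^(-1) * g = [-0.1735, -1.1264].
Step 2: g^T H^(-1) g = sum_i g_i^2 / H_ii
  = (-1.3883)^2/8 + (-5.6321)^2/5
  = 0.2409 + 6.3441 = 6.585
Step 3: Objective decrease = 0.5 * g^T H^(-1) g = 3.2925


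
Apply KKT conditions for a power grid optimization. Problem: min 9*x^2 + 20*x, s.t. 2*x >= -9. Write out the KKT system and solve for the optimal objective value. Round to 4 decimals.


Step 1: Try lambda = 0 (constraint inactive).
Stationarity: 2*9*x + 20 = 0
x* = -20/(2*9) = -10/9 = -1.1111 (rounded; the exact value -10/9 is used below)
Check constraint: 2*-1.1111 = -2.2222 >= -9 -- satisfied.
Step 2: Compute optimal value.
f(x*) = 9*(-10/9)^2 + 20*(-10/9) = -11.1111


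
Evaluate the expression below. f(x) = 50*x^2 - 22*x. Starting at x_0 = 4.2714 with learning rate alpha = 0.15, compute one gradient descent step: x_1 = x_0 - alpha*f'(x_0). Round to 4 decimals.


We compute the gradient at x_0 and apply the update.
f'(x) = 100*x - 22
f'(4.2714) = 100*4.2714 - 22 = 405.14
x_1 = 4.2714 - 0.15*405.14 = -56.4996


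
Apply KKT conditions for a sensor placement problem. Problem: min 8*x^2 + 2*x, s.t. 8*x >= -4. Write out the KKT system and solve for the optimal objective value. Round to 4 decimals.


Step 1: Try lambda = 0 (constraint inactive).
Stationarity: 2*8*x + 2 = 0
x* = -2/(2*8) = -0.125
Check constraint: 8*-0.125 = -1.0 >= -4 -- satisfied.
Step 2: Compute optimal value.
f(x*) = 8*(-0.125)^2 + 2*(-0.125) = -0.125


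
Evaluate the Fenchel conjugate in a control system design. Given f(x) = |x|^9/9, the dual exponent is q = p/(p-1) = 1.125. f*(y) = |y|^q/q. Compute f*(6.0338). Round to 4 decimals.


The conjugate exponent q satisfies 1/p + 1/q = 1.
p = 9, so q = 9/(9 - 1) = 1.125
|y|^q = 6.0338^1.125 = 7.5538
f*(6.0338) = 7.5538 / 1.125 = 6.7145


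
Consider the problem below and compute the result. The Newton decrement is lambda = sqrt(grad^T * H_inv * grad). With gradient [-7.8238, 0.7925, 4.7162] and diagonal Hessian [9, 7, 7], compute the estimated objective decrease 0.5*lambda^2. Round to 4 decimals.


Step 1: H is diagonal, so H^(-1) * g = [-0.8693, 0.1132, 0.6737].
Step 2: g^T H^(-1) g = sum_i g_i^2 / H_ii
  = (-7.8238)^2/9 + (0.7925)^2/7 + (4.7162)^2/7
  = 6.8013 + 0.0897 + 3.1775 = 10.0685
Step 3: Objective decrease = 0.5 * g^T H^(-1) g = 5.0343


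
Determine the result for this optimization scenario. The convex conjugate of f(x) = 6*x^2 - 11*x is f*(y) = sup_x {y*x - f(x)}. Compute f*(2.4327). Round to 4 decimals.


f*(y) = sup_x {y*x - a*x^2 - b*x} = sup_x {(y-b)*x - a*x^2}
FOC: (y - b) - 2a*x = 0 => x* = (y - b)/(2a)
x* = (2.4327 + 11)/(2*6) = 1.1194
f*(2.4327) = (y-b)^2/(4a) = (2.4327 + 11)^2/(4*6)
= 180.4374/24 = 7.5182


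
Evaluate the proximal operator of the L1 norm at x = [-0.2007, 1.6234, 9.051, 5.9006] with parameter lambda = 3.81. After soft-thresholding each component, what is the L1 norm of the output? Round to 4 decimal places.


Soft-thresholding with lambda = 3.81:
prox(-0.2007) = sign(-0.2007)*max(|-0.2007| - 3.81, 0) = 0.0
prox(1.6234) = sign(1.6234)*max(|1.6234| - 3.81, 0) = 0.0
prox(9.051) = sign(9.051)*max(|9.051| - 3.81, 0) = 5.241
prox(5.9006) = sign(5.9006)*max(|5.9006| - 3.81, 0) = 2.0906
prox(x) = [0.0, 0.0, 5.241, 2.0906]
||prox(x)||_1 = 0.0 + 0.0 + 5.241 + 2.0906 = 7.3316


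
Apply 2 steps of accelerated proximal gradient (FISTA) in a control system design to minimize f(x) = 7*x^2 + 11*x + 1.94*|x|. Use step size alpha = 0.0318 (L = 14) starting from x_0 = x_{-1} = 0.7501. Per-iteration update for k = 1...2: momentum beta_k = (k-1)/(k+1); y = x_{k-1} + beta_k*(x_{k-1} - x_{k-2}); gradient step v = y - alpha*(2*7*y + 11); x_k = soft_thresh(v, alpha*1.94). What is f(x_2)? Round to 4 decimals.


FISTA on f(x) = 7*x^2 + 11*x + 1.94*|x|
L = 14, alpha = 0.0318
Iteration 1: beta = 0.0, y = 0.7501 + 0.0*(0.7501 - 0.7501) = 0.7501
  grad(y) = 21.5014, v = y - alpha*grad = 0.0664
  prox(v) = soft_thresh(0.0664, 0.0617) = 0.0047
Iteration 2: beta = 0.3333, y = 0.0047 + 0.3333*(0.0047 - 0.7501) = -0.2438
  grad(y) = 7.5866, v = y - alpha*grad = -0.4851
  prox(v) = soft_thresh(-0.4851, 0.0617) = -0.4234
f(x_2) = 7*(-0.4234)^2 + 11*(-0.4234) + 1.94*|-0.4234| = -2.5811


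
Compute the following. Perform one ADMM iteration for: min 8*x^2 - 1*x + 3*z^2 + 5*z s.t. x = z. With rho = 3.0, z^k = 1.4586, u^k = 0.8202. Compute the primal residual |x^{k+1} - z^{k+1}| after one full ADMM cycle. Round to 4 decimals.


ADMM iteration with rho = 3.0, z^k = 1.4586, u^k = 0.8202
Step 1: x-update.
Minimize 8*x^2 - 1*x + (3.0/2)*(x - 1.4586 + 0.8202)^2
FOC: (2*8 + 3.0)*x = 1 + 3.0*(1.4586 - 0.8202)
x^{k+1} = 0.1534
Step 2: z-update.
Minimize 3*z^2 + 5*z + (3.0/2)*(0.1534 - z + 0.8202)^2
FOC: (2*3 + 3.0)*z = -5 + 3.0*(0.1534 + 0.8202)
z^{k+1} = -0.231
Step 3: u-update.
u^{k+1} = 0.8202 + 0.1534 + 0.231 = 1.2046
Step 4: Primal residual = |0.1534 + 0.231| = 0.3844


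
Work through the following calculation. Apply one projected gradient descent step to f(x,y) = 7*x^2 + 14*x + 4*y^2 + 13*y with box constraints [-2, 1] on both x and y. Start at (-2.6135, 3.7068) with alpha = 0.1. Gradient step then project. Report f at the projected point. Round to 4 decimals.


Step 1: Compute gradient at (-2.6135, 3.7068).
grad_x = 2*7*-2.6135 + 14 = -22.589
grad_y = 2*4*3.7068 + 13 = 42.6544
Step 2: Gradient step.
x_raw = -2.6135 - 0.1*-22.589 = -0.3546
y_raw = 3.7068 - 0.1*42.6544 = -0.5586
Step 3: Project onto [-2, 1].
x_proj = clip(-0.3546) = -0.3546
y_proj = clip(-0.5586) = -0.5586
Step 4: Evaluate f.
f(-0.3546, -0.5586) = -10.0982


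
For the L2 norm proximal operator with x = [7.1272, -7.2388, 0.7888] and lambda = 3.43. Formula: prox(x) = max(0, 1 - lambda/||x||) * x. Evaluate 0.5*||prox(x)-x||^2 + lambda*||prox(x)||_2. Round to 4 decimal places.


Step 1: Compute ||x||.
||x|| = 10.1892
Step 2: Compute scaling factor.
scale = max(0, 1 - 3.43/10.1892) = 0.6634
Step 3: prox(x) = [4.728, -4.802, 0.5233]
||prox(x)|| = 6.7592
Step 4: Proximal objective.
0.5*||prox-x||^2 = 5.8825
lambda*||prox|| = 23.1841
Total = 29.0664


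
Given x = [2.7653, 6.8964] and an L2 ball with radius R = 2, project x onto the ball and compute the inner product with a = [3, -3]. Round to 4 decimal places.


Step 1: Compute ||x|| (intermediates to 6 decimals).
||x|| = sqrt(2.7653^2 + 6.8964^2) = 7.430156
Step 2: Project.
Since ||x|| > R, scale = R/||x|| = 2/7.430156 = 0.269173, proj(x) = scale * x
proj(x) = [0.744344, 1.856325]
Step 3: Dot product.
a^T * proj(x) = 3*0.744344 - 3*1.856325 = -3.3359


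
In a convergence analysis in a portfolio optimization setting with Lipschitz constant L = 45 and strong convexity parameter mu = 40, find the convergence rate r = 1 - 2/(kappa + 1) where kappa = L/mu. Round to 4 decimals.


Step 1: Compute the condition number.
kappa = L/mu = 45/40 = 1.125
Step 2: Compute the convergence rate.
r = 1 - 2/(kappa + 1) = 1 - 2*mu/(L + mu) = (L - mu)/(L + mu) = 5/85 = 0.0588


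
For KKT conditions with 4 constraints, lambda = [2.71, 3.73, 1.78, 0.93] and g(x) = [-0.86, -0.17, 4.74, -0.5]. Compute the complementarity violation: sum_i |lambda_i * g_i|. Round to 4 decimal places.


KKT complementary slackness check:
lambda_1 * g_1 = 2.71 * -0.86 = -2.3306
lambda_2 * g_2 = 3.73 * -0.17 = -0.6341
lambda_3 * g_3 = 1.78 * 4.74 = 8.4372
lambda_4 * g_4 = 0.93 * -0.5 = -0.465
Total violation = 2.3306 + 0.6341 + 8.4372 + 0.465 = 11.8669


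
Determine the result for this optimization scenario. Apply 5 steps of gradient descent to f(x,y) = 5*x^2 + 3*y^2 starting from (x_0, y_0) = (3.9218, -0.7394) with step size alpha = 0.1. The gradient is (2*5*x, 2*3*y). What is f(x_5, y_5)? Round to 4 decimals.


Gradient descent on f(x,y) = 5*x^2 + 3*y^2.
Starting point: (3.9218, -0.7394), alpha = 0.1
Step 1: grad_x = 2*5*3.9218 = 39.218, grad_y = 2*3*-0.7394 = -4.4364
  x_1 = 3.9218 - 0.1*39.218 = -0.0
  y_1 = -0.7394 - 0.1*-4.4364 = -0.2958
Step 2: grad_x = 2*5*-0.0 = -0.0, grad_y = 2*3*-0.2958 = -1.7746
  x_2 = -0.0 - 0.1*-0.0 = 0.0
  y_2 = -0.2958 - 0.1*-1.7746 = -0.1183
Step 3: grad_x = 2*5*0.0 = 0.0, grad_y = 2*3*-0.1183 = -0.7098
  x_3 = 0.0 - 0.1*0.0 = 0.0
  y_3 = -0.1183 - 0.1*-0.7098 = -0.0473
Step 4: grad_x = 2*5*0.0 = 0.0, grad_y = 2*3*-0.0473 = -0.2839
  x_4 = 0.0 - 0.1*0.0 = 0.0
  y_4 = -0.0473 - 0.1*-0.2839 = -0.0189
Step 5: grad_x = 2*5*0.0 = 0.0, grad_y = 2*3*-0.0189 = -0.1136
  x_5 = 0.0 - 0.1*0.0 = 0.0
  y_5 = -0.0189 - 0.1*-0.1136 = -0.0076
f(0.0, -0.0076) = 5*0.0^2 + 3*(-0.0076)^2 = 0.0002


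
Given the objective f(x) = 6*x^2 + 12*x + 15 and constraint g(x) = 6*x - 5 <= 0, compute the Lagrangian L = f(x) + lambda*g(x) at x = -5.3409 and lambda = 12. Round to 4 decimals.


Step 1: Evaluate f(x).
f(-5.3409) = 6*(-5.3409)^2 + 12*(-5.3409) + 15 = 122.0605
Step 2: Evaluate g(x).
g(-5.3409) = 6*-5.3409 - 5 = -37.0454
Step 3: Compute Lagrangian.
L = 122.0605 + 12*-37.0454 = -322.4843


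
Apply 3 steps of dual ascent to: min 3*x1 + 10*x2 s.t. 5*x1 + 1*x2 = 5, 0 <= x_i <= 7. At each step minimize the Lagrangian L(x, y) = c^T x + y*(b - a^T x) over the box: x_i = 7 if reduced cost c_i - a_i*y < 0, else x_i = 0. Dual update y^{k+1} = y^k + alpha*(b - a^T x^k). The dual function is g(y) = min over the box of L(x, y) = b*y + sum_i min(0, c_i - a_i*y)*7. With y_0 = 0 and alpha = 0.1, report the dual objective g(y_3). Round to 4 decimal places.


Dual ascent for LP: min 3*x1 + 10*x2, 5*x1 + 1*x2 = 5, 0 <= x_i <= 7
Step 1: y^k = 0.0, reduced costs: (3.0, 10.0)
  x^k = (0.0, 0.0), subgradient = b - a^T x = 5.0
  y^{k+1} = 0.0 + 0.1*5.0 = 0.5
Step 2: y^k = 0.5, reduced costs: (0.5, 9.5)
  x^k = (0.0, 0.0), subgradient = b - a^T x = 5.0
  y^{k+1} = 0.5 + 0.1*5.0 = 1.0
Step 3: y^k = 1.0, reduced costs: (-2.0, 9.0)
  x^k = (7.0, 0.0), subgradient = b - a^T x = -30.0
  y^{k+1} = 1.0 + 0.1*-30.0 = -2.0
Dual objective at y_3 = -2.0: reduced costs (13.0, 12.0), box minimizer x = (0.0, 0.0)
g(y_3) = b*y + (c1 - a1*y)*x1 + (c2 - a2*y)*x2 = 5*(-2.0) + 13.0*0.0 + 12.0*0.0 = -10.0 + 0.0 + 0.0 = -10.0


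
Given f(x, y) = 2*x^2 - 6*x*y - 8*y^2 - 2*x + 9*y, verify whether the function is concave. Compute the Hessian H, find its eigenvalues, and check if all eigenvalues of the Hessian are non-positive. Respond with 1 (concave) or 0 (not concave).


The Hessian of f(x,y) = 2*x^2 - 6*x*y - 8*y^2 - 2*x + 9*y is:
H = [[4, -6], [-6, -16]]
Trace = 4 - 16 = -12
Determinant = 4*-16 - (-6)^2 = -100
Discriminant = (-12)^2 - 4*-100 = 544.0
Eigenvalues: lambda_1 = -17.6619, lambda_2 = 5.6619
The function is not concave.

0


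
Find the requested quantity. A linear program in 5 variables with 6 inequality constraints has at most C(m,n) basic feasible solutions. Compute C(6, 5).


Each vertex corresponds to some choice of n active constraints out of m, so the number of vertices is at most C(m, n) = m! / (n!(m-n)!).
m = 6, n = 5
Numerator: 6 * 5 * 4 * 3 * 2
Denominator: 5! = 120
C(6, 5) = 6


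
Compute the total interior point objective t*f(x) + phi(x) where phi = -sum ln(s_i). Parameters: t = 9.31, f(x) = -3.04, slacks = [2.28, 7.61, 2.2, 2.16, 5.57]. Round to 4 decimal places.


Step 1: Compute log-barrier.
ln values: [0.8242, 2.0295, 0.7885, 0.7701, 1.7174]
phi = -(0.8242 + 2.0295 + 0.7885 + 0.7701 + 1.7174) = -6.1296
Step 2: Compute augmented objective.
t*f(x) = 9.31*-3.04 = -28.3024
Total = -28.3024 - 6.1296 = -34.432


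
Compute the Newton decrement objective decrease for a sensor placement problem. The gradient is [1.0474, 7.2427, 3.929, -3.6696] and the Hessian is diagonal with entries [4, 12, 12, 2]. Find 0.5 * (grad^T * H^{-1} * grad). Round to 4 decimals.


Step 1: H is diagonal, so H^(-1) * g = [0.2619, 0.6036, 0.3274, -1.8348].
Step 2: g^T H^(-1) g = sum_i g_i^2 / H_ii
  = (1.0474)^2/4 + (7.2427)^2/12 + (3.929)^2/12 + (-3.6696)^2/2
  = 0.2743 + 4.3714 + 1.2864 + 6.733 = 12.6651
Step 3: Objective decrease = 0.5 * g^T H^(-1) g = 6.3325


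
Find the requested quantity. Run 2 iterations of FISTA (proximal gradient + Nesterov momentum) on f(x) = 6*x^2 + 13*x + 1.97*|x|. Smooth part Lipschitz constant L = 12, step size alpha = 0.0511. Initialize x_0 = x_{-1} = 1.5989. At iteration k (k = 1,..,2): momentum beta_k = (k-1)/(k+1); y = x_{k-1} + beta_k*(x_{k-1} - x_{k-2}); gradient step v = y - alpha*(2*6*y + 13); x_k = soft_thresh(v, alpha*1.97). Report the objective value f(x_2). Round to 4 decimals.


FISTA on f(x) = 6*x^2 + 13*x + 1.97*|x|
L = 12, alpha = 0.0511
Iteration 1: beta = 0.0, y = 1.5989 + 0.0*(1.5989 - 1.5989) = 1.5989
  grad(y) = 32.1868, v = y - alpha*grad = -0.0458
  prox(v) = soft_thresh(-0.0458, 0.1007) = 0.0
Iteration 2: beta = 0.3333, y = 0.0 + 0.3333*(0.0 - 1.5989) = -0.533
  grad(y) = 6.6044, v = y - alpha*grad = -0.8705
  prox(v) = soft_thresh(-0.8705, 0.1007) = -0.7698
f(x_2) = 6*(-0.7698)^2 + 13*(-0.7698) + 1.97*|-0.7698| = -4.9353


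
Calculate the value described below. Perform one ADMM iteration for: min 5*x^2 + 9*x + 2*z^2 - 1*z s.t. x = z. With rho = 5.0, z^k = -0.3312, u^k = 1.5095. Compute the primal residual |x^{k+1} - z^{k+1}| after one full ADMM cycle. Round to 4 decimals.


ADMM iteration with rho = 5.0, z^k = -0.3312, u^k = 1.5095
Step 1: x-update.
Minimize 5*x^2 + 9*x + (5.0/2)*(x + 0.3312 + 1.5095)^2
FOC: (2*5 + 5.0)*x = -9 + 5.0*(-0.3312 - 1.5095)
x^{k+1} = -1.2136
Step 2: z-update.
Minimize 2*z^2 - 1*z + (5.0/2)*(-1.2136 - z + 1.5095)^2
FOC: (2*2 + 5.0)*z = 1 + 5.0*(-1.2136 + 1.5095)
z^{k+1} = 0.2755
Step 3: u-update.
u^{k+1} = 1.5095 - 1.2136 - 0.2755 = 0.0204
Step 4: Primal residual = |-1.2136 - 0.2755| = 1.4891


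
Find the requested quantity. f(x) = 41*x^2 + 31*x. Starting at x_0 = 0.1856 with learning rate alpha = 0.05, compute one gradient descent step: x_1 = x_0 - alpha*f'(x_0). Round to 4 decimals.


We compute the gradient at x_0 and apply the update.
f'(x) = 82*x + 31
f'(0.1856) = 82*0.1856 + 31 = 46.2192
x_1 = 0.1856 - 0.05*46.2192 = -2.1254


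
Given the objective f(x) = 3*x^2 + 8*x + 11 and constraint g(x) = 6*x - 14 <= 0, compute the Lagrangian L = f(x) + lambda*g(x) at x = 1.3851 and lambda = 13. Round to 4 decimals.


Step 1: Evaluate f(x).
f(1.3851) = 3*1.3851^2 + 8*1.3851 + 11 = 27.8363
Step 2: Evaluate g(x).
g(1.3851) = 6*1.3851 - 14 = -5.6894
Step 3: Compute Lagrangian.
L = 27.8363 + 13*-5.6894 = -46.1259


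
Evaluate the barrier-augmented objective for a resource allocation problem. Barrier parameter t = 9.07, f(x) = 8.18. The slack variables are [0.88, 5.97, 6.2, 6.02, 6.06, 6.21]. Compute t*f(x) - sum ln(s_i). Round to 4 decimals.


Step 1: Compute log-barrier.
ln values: [-0.1278, 1.7867, 1.8245, 1.7951, 1.8017, 1.8262]
phi = -(-0.1278 + 1.7867 + 1.8245 + 1.7951 + 1.8017 + 1.8262) = -8.9064
Step 2: Compute augmented objective.
t*f(x) = 9.07*8.18 = 74.1926
Total = 74.1926 - 8.9064 = 65.2862


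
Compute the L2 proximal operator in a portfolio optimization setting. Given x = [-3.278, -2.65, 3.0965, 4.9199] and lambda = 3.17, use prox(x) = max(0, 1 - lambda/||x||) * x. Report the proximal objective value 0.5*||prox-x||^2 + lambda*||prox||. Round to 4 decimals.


Step 1: Compute ||x||.
||x|| = 7.1806
Step 2: Compute scaling factor.
scale = max(0, 1 - 3.17/7.1806) = 0.5585
Step 3: prox(x) = [-1.8309, -1.4801, 1.7295, 2.7479]
||prox(x)|| = 4.0106
Step 4: Proximal objective.
0.5*||prox-x||^2 = 5.0245
lambda*||prox|| = 12.7136
Total = 17.7382


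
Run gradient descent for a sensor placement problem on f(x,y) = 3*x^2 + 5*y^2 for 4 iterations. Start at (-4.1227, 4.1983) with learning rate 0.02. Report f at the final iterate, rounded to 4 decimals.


Gradient descent on f(x,y) = 3*x^2 + 5*y^2.
Starting point: (-4.1227, 4.1983), alpha = 0.02
Step 1: grad_x = 2*3*-4.1227 = -24.7362, grad_y = 2*5*4.1983 = 41.983
  x_1 = -4.1227 - 0.02*-24.7362 = -3.628
  y_1 = 4.1983 - 0.02*41.983 = 3.3586
Step 2: grad_x = 2*3*-3.628 = -21.7679, grad_y = 2*5*3.3586 = 33.5864
  x_2 = -3.628 - 0.02*-21.7679 = -3.1926
  y_2 = 3.3586 - 0.02*33.5864 = 2.6869
Step 3: grad_x = 2*3*-3.1926 = -19.1557, grad_y = 2*5*2.6869 = 26.8691
  x_3 = -3.1926 - 0.02*-19.1557 = -2.8095
  y_3 = 2.6869 - 0.02*26.8691 = 2.1495
Step 4: grad_x = 2*3*-2.8095 = -16.857, grad_y = 2*5*2.1495 = 21.4953
  x_4 = -2.8095 - 0.02*-16.857 = -2.4724
  y_4 = 2.1495 - 0.02*21.4953 = 1.7196
f(-2.4724, 1.7196) = 3*(-2.4724)^2 + 5*1.7196^2 = 33.1233


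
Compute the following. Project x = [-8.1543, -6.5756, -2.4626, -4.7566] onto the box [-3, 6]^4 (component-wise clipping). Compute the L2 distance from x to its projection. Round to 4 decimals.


Project each component onto [-3, 6].
clip(-8.1543) = -3.0, clip(-6.5756) = -3.0, clip(-2.4626) = -2.4626, clip(-4.7566) = -3.0
Projection = [-3.0, -3.0, -2.4626, -3.0]
Squared diffs: [26.5668, 12.7849, 0.0, 3.0856]
Distance = sqrt(42.4373) = 6.5144


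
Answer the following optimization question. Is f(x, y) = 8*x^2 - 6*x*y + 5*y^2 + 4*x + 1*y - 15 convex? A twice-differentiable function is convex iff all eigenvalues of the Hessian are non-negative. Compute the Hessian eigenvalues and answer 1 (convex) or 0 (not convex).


The Hessian of f(x,y) = 8*x^2 - 6*x*y + 5*y^2 + 4*x + 1*y - 15 is:
H = [[16, -6], [-6, 10]]
Trace = 16 + 10 = 26
Determinant = 16*10 - (-6)^2 = 124
Discriminant = (26)^2 - 4*124 = 180.0
Eigenvalues: lambda_1 = 6.2918, lambda_2 = 19.7082
The function is convex.

1


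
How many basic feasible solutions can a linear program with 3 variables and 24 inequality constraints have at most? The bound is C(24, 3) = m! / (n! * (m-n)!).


Each vertex corresponds to some choice of n active constraints out of m, so the number of vertices is at most C(m, n) = m! / (n!(m-n)!).
m = 24, n = 3
Numerator: 24 * 23 * 22
Denominator: 3! = 6
C(24, 3) = 2024


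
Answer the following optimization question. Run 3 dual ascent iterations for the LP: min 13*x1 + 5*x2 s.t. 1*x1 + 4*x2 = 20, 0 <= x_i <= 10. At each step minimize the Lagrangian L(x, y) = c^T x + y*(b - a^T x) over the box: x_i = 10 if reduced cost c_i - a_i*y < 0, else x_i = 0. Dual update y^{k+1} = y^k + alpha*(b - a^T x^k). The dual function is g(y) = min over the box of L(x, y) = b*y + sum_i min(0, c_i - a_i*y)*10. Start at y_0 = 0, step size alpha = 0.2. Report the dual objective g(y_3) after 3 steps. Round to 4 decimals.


Dual ascent for LP: min 13*x1 + 5*x2, 1*x1 + 4*x2 = 20, 0 <= x_i <= 10
Step 1: y^k = 0.0, reduced costs: (13.0, 5.0)
  x^k = (0.0, 0.0), subgradient = b - a^T x = 20.0
  y^{k+1} = 0.0 + 0.2*20.0 = 4.0
Step 2: y^k = 4.0, reduced costs: (9.0, -11.0)
  x^k = (0.0, 10.0), subgradient = b - a^T x = -20.0
  y^{k+1} = 4.0 + 0.2*-20.0 = 0.0
Step 3: y^k = 0.0, reduced costs: (13.0, 5.0)
  x^k = (0.0, 0.0), subgradient = b - a^T x = 20.0
  y^{k+1} = 0.0 + 0.2*20.0 = 4.0
Dual objective at y_3 = 4.0: reduced costs (9.0, -11.0), box minimizer x = (0.0, 10.0)
g(y_3) = b*y + (c1 - a1*y)*x1 + (c2 - a2*y)*x2 = 20*4.0 + 9.0*0.0 + (-11.0)*10.0 = 80.0 + 0.0 - 110.0 = -30.0


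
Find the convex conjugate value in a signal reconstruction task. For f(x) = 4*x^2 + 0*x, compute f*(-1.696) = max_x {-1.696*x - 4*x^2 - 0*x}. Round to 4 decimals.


f*(y) = sup_x {y*x - a*x^2 - b*x} = sup_x {(y-b)*x - a*x^2}
FOC: (y - b) - 2a*x = 0 => x* = (y - b)/(2a)
x* = (-1.696 - 0)/(2*4) = -0.212
f*(-1.696) = (y-b)^2/(4a) = (-1.696 - 0)^2/(4*4)
= 2.8764/16 = 0.1798


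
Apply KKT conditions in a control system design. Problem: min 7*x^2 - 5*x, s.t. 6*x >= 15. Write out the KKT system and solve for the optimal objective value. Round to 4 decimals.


Step 1: Try lambda = 0 (constraint inactive).
x_unc = 5/(2*7) = 0.3571
Check: 6*0.3571 = 2.1426 < 15 -- violated!
Step 2: Constraint must be active: 6*x = 15
x* = 15/6 = 2.5
lambda = (2*7*2.5 - 5)/6 = 5.0
Step 3: Compute optimal value.
f(x*) = 7*2.5^2 - 5*2.5 = 31.25


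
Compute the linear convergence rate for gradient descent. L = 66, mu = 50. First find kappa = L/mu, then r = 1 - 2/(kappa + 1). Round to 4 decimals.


Step 1: Compute the condition number.
kappa = L/mu = 66/50 = 1.32
Step 2: Compute the convergence rate.
r = 1 - 2/(kappa + 1) = 1 - 2*mu/(L + mu) = (L - mu)/(L + mu) = 16/116 = 0.1379


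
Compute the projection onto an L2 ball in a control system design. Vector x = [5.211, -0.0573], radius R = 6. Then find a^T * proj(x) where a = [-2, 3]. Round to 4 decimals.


Step 1: Compute ||x|| (intermediates to 6 decimals).
||x|| = sqrt(5.211^2 + (-0.0573)^2) = 5.211315
Step 2: Project.
Since ||x|| <= R, proj = x (no scaling needed).
proj(x) = [5.211, -0.0573]
Step 3: Dot product.
a^T * proj(x) = -2*5.211 + 3*(-0.0573) = -10.5939


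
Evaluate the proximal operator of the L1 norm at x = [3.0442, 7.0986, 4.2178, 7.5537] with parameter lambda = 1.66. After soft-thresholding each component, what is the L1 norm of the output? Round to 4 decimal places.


Soft-thresholding with lambda = 1.66:
prox(3.0442) = sign(3.0442)*max(|3.0442| - 1.66, 0) = 1.3842
prox(7.0986) = sign(7.0986)*max(|7.0986| - 1.66, 0) = 5.4386
prox(4.2178) = sign(4.2178)*max(|4.2178| - 1.66, 0) = 2.5578
prox(7.5537) = sign(7.5537)*max(|7.5537| - 1.66, 0) = 5.8937
prox(x) = [1.3842, 5.4386, 2.5578, 5.8937]
||prox(x)||_1 = 1.3842 + 5.4386 + 2.5578 + 5.8937 = 15.2743


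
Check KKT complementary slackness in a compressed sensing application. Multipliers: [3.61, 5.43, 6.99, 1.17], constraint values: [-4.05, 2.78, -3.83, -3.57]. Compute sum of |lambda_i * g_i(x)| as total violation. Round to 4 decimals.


KKT complementary slackness check:
lambda_1 * g_1 = 3.61 * -4.05 = -14.6205
lambda_2 * g_2 = 5.43 * 2.78 = 15.0954
lambda_3 * g_3 = 6.99 * -3.83 = -26.7717
lambda_4 * g_4 = 1.17 * -3.57 = -4.1769
Total violation = 14.6205 + 15.0954 + 26.7717 + 4.1769 = 60.6645


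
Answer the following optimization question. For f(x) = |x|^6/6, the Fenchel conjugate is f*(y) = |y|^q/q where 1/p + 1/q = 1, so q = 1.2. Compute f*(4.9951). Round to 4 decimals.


The conjugate exponent q satisfies 1/p + 1/q = 1.
p = 6, so q = 6/(6 - 1) = 1.2
|y|^q = 4.9951^1.2 = 6.8905
f*(4.9951) = 6.8905 / 1.2 = 5.7421


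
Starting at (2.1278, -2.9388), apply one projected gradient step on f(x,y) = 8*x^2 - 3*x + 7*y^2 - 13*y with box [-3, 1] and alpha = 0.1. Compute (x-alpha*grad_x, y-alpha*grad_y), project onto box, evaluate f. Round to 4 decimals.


Step 1: Compute gradient at (2.1278, -2.9388).
grad_x = 2*8*2.1278 - 3 = 31.0448
grad_y = 2*7*-2.9388 - 13 = -54.1432
Step 2: Gradient step.
x_raw = 2.1278 - 0.1*31.0448 = -0.9767
y_raw = -2.9388 - 0.1*-54.1432 = 2.4755
Step 3: Project onto [-3, 1].
x_proj = clip(-0.9767) = -0.9767
y_proj = clip(2.4755) = 1.0
Step 4: Evaluate f.
f(-0.9767, 1.0) = 4.5613


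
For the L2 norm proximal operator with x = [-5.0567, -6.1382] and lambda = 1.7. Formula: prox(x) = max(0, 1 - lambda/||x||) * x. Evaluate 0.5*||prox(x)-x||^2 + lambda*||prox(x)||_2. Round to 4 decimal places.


Step 1: Compute ||x||.
||x|| = 7.9528
Step 2: Compute scaling factor.
scale = max(0, 1 - 1.7/7.9528) = 0.7862
Step 3: prox(x) = [-3.9758, -4.8261]
||prox(x)|| = 6.2528
Step 4: Proximal objective.
0.5*||prox-x||^2 = 1.445
lambda*||prox|| = 10.6298
Total = 12.0748


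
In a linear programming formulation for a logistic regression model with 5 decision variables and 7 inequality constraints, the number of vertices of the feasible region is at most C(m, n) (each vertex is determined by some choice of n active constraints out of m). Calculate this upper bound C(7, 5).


Each vertex corresponds to some choice of n active constraints out of m, so the number of vertices is at most C(m, n) = m! / (n!(m-n)!).
m = 7, n = 5
Numerator: 7 * 6 * 5 * 4 * 3
Denominator: 5! = 120
C(7, 5) = 21


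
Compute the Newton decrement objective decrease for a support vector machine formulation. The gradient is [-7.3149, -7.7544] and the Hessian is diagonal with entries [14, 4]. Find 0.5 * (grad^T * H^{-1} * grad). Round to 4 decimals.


Step 1: H is diagonal, so H^(-1) * g = [-0.5225, -1.9386].
Step 2: g^T H^(-1) g = sum_i g_i^2 / H_ii
  = (-7.3149)^2/14 + (-7.7544)^2/4
  = 3.822 + 15.0327 = 18.8547
Step 3: Objective decrease = 0.5 * g^T H^(-1) g = 9.4273


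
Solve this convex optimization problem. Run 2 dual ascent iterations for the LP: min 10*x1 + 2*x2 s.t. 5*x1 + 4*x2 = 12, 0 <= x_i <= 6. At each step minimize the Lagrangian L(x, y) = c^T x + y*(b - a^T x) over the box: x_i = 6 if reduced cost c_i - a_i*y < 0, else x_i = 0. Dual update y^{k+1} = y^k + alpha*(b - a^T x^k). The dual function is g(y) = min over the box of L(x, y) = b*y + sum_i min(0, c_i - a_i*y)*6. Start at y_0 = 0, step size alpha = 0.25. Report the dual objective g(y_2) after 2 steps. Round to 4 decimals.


Dual ascent for LP: min 10*x1 + 2*x2, 5*x1 + 4*x2 = 12, 0 <= x_i <= 6
Step 1: y^k = 0.0, reduced costs: (10.0, 2.0)
  x^k = (0.0, 0.0), subgradient = b - a^T x = 12.0
  y^{k+1} = 0.0 + 0.25*12.0 = 3.0
Step 2: y^k = 3.0, reduced costs: (-5.0, -10.0)
  x^k = (6.0, 6.0), subgradient = b - a^T x = -42.0
  y^{k+1} = 3.0 + 0.25*-42.0 = -7.5
Dual objective at y_2 = -7.5: reduced costs (47.5, 32.0), box minimizer x = (0.0, 0.0)
g(y_2) = b*y + (c1 - a1*y)*x1 + (c2 - a2*y)*x2 = 12*(-7.5) + 47.5*0.0 + 32.0*0.0 = -90.0 + 0.0 + 0.0 = -90.0


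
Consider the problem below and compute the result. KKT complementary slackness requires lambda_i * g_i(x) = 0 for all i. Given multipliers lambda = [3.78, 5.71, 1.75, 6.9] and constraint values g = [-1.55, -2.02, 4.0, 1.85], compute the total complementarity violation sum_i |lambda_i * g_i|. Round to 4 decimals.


KKT complementary slackness check:
lambda_1 * g_1 = 3.78 * -1.55 = -5.859
lambda_2 * g_2 = 5.71 * -2.02 = -11.5342
lambda_3 * g_3 = 1.75 * 4.0 = 7.0
lambda_4 * g_4 = 6.9 * 1.85 = 12.765
Total violation = 5.859 + 11.5342 + 7.0 + 12.765 = 37.1582


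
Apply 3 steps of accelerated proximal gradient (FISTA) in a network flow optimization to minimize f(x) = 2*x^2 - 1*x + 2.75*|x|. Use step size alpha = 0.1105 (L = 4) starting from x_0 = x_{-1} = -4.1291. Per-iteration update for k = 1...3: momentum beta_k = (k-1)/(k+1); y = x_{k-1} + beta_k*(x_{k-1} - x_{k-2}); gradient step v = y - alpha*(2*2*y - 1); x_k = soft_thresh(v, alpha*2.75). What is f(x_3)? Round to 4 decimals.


FISTA on f(x) = 2*x^2 - 1*x + 2.75*|x|
L = 4, alpha = 0.1105
Iteration 1: beta = 0.0, y = -4.1291 + 0.0*(-4.1291 + 4.1291) = -4.1291
  grad(y) = -17.5164, v = y - alpha*grad = -2.1935
  prox(v) = soft_thresh(-2.1935, 0.3039) = -1.8897
Iteration 2: beta = 0.3333, y = -1.8897 + 0.3333*(-1.8897 + 4.1291) = -1.1432
  grad(y) = -5.5727, v = y - alpha*grad = -0.5274
  prox(v) = soft_thresh(-0.5274, 0.3039) = -0.2235
Iteration 3: beta = 0.5, y = -0.2235 + 0.5*(-0.2235 + 1.8897) = 0.6095
  grad(y) = 1.4382, v = y - alpha*grad = 0.4506
  prox(v) = soft_thresh(0.4506, 0.3039) = 0.1468
f(x_3) = 2*0.1468^2 - 1*0.1468 + 2.75*|0.1468| = 0.2999


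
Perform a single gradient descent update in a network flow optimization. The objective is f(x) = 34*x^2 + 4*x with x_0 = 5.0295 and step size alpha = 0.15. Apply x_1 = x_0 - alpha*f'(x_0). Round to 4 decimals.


We compute the gradient at x_0 and apply the update.
f'(x) = 68*x + 4
f'(5.0295) = 68*5.0295 + 4 = 346.006
x_1 = 5.0295 - 0.15*346.006 = -46.8714


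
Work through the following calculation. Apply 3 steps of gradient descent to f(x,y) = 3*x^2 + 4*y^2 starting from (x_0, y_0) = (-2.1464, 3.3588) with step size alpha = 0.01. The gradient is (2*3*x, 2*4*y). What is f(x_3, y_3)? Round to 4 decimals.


Gradient descent on f(x,y) = 3*x^2 + 4*y^2.
Starting point: (-2.1464, 3.3588), alpha = 0.01
Step 1: grad_x = 2*3*-2.1464 = -12.8784, grad_y = 2*4*3.3588 = 26.8704
  x_1 = -2.1464 - 0.01*-12.8784 = -2.0176
  y_1 = 3.3588 - 0.01*26.8704 = 3.0901
Step 2: grad_x = 2*3*-2.0176 = -12.1057, grad_y = 2*4*3.0901 = 24.7208
  x_2 = -2.0176 - 0.01*-12.1057 = -1.8966
  y_2 = 3.0901 - 0.01*24.7208 = 2.8429
Step 3: grad_x = 2*3*-1.8966 = -11.3794, grad_y = 2*4*2.8429 = 22.7431
  x_3 = -1.8966 - 0.01*-11.3794 = -1.7828
  y_3 = 2.8429 - 0.01*22.7431 = 2.6155
f(-1.7828, 2.6155) = 3*(-1.7828)^2 + 4*2.6155^2 = 36.8972


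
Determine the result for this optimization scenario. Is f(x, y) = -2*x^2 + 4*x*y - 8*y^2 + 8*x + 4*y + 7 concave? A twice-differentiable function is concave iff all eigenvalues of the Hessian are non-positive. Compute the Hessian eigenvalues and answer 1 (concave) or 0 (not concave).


The Hessian of f(x,y) = -2*x^2 + 4*x*y - 8*y^2 + 8*x + 4*y + 7 is:
H = [[-4, 4], [4, -16]]
Trace = -4 - 16 = -20
Determinant = -4*-16 - (4)^2 = 48
Discriminant = (-20)^2 - 4*48 = 208.0
Eigenvalues: lambda_1 = -17.2111, lambda_2 = -2.7889
The function is concave.

1


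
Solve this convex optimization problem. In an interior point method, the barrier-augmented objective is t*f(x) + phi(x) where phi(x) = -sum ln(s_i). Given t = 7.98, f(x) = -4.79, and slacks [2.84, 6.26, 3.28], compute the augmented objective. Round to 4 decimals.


Step 1: Compute log-barrier.
ln values: [1.0438, 1.8342, 1.1878]
phi = -(1.0438 + 1.8342 + 1.1878) = -4.0658
Step 2: Compute augmented objective.
t*f(x) = 7.98*-4.79 = -38.2242
Total = -38.2242 - 4.0658 = -42.29


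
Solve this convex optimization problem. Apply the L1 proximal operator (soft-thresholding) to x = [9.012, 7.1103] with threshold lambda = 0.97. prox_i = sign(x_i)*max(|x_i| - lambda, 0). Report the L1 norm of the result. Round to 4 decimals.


Soft-thresholding with lambda = 0.97:
prox(9.012) = sign(9.012)*max(|9.012| - 0.97, 0) = 8.042
prox(7.1103) = sign(7.1103)*max(|7.1103| - 0.97, 0) = 6.1403
prox(x) = [8.042, 6.1403]
||prox(x)||_1 = 8.042 + 6.1403 = 14.1823


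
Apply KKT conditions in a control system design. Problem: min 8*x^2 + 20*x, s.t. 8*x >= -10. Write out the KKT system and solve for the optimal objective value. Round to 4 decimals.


Step 1: Try lambda = 0 (constraint inactive).
Stationarity: 2*8*x + 20 = 0
x* = -20/(2*8) = -1.25
Check constraint: 8*-1.25 = -10.0 >= -10 -- satisfied.
Step 2: Compute optimal value.
f(x*) = 8*(-1.25)^2 + 20*(-1.25) = -12.5


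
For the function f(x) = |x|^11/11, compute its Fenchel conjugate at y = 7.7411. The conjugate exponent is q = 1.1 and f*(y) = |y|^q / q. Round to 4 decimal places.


The conjugate exponent q satisfies 1/p + 1/q = 1.
p = 11, so q = 11/(11 - 1) = 1.1
|y|^q = 7.7411^1.1 = 9.4991
f*(7.7411) = 9.4991 / 1.1 = 8.6356


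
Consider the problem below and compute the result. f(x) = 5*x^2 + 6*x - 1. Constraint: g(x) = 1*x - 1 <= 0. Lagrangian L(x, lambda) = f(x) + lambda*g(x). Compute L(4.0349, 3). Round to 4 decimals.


Step 1: Evaluate f(x).
f(4.0349) = 5*4.0349^2 + 6*4.0349 - 1 = 104.6115
Step 2: Evaluate g(x).
g(4.0349) = 1*4.0349 - 1 = 3.0349
Step 3: Compute Lagrangian.
L = 104.6115 + 3*3.0349 = 113.7162


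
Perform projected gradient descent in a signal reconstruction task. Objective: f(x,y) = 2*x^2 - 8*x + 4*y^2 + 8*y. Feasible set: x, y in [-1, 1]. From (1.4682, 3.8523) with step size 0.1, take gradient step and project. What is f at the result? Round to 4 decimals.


Step 1: Compute gradient at (1.4682, 3.8523).
grad_x = 2*2*1.4682 - 8 = -2.1272
grad_y = 2*4*3.8523 + 8 = 38.8184
Step 2: Gradient step.
x_raw = 1.4682 - 0.1*-2.1272 = 1.6809
y_raw = 3.8523 - 0.1*38.8184 = -0.0295
Step 3: Project onto [-1, 1].
x_proj = clip(1.6809) = 1.0
y_proj = clip(-0.0295) = -0.0295
Step 4: Evaluate f.
f(1.0, -0.0295) = -6.2328


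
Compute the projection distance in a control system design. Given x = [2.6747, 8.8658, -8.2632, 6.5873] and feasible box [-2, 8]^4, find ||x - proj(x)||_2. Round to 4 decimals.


Project each component onto [-2, 8].
clip(2.6747) = 2.6747, clip(8.8658) = 8.0, clip(-8.2632) = -2.0, clip(6.5873) = 6.5873
Projection = [2.6747, 8.0, -2.0, 6.5873]
Squared diffs: [0.0, 0.7496, 39.2277, 0.0]
Distance = sqrt(39.9773) = 6.3228
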